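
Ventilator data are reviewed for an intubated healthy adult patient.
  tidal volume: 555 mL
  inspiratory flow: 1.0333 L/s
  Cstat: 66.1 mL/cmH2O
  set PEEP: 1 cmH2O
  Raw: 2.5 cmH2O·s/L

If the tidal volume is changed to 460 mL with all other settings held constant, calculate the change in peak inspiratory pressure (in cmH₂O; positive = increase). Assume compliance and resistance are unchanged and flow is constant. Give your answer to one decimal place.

PIP = Vt/C + R·V̇ + PEEP (constant-flow equation of motion).
Only the elastic term changes: ΔPIP = ΔVt / C = (460 − 555) / 66.1 = -1.437 cmH2O.

-1.4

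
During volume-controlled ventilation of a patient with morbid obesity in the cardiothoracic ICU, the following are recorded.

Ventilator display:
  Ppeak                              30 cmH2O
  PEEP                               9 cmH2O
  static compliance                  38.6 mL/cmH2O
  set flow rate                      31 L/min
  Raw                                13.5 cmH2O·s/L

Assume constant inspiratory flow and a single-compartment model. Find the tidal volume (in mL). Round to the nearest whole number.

541

Flow: 31 L/min ÷ 60 = 0.5167 L/s.
Equation of motion (constant flow): PIP = Vt/C + R·V̇ + PEEP.
Vt/C = PIP − R·V̇ − PEEP = 30 − 6.975 − 9 = 14.025 cmH2O.
Vt = C × 14.025 = 38.6 × 14.025 = 541.37 mL.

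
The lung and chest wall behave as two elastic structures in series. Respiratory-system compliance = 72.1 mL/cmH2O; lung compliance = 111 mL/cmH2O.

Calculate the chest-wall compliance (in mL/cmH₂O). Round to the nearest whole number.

206

1/Ccw = 1/Crs − 1/CL.
1/Ccw = 1/72.1 − 1/111 = 0.004861.
Ccw = 205.72 mL/cmH2O.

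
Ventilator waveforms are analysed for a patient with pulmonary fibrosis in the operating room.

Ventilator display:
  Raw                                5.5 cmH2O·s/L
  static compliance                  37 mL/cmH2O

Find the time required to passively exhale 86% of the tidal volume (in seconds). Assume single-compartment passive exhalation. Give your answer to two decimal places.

0.40

τ = R × C = 5.5 × 37 mL/cmH2O = 5.5 × 0.037 L/cmH2O = 0.2035 s.
Exhaled fraction f = 1 − e^(−t/τ) → t = −τ·ln(1 − f) = −0.2035·ln(0.14) = 0.4001 s.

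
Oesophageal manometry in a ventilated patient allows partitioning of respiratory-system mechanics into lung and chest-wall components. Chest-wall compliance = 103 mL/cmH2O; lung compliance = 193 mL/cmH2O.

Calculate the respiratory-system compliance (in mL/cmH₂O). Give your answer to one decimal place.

Lung and chest wall are elastances in series: 1/Crs = 1/CL + 1/Ccw.
1/Crs = 1/193 + 1/103 = 0.01489.
Crs = 67.159 mL/cmH2O.

67.2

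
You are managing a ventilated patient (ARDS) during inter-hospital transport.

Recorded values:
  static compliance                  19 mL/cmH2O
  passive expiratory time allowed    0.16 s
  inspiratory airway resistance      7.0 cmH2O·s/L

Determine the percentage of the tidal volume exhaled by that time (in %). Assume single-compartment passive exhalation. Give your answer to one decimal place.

70.0

τ = R × C = 7.0 × 19 mL/cmH2O = 7.0 × 0.019 L/cmH2O = 0.133 s.
Passive exhalation: V(t)/V₀ = e^(−t/τ) = e^(−0.16/0.133) = 0.3003.
Fraction exhaled = 1 − 0.3003 = 0.6997 → 69.97%.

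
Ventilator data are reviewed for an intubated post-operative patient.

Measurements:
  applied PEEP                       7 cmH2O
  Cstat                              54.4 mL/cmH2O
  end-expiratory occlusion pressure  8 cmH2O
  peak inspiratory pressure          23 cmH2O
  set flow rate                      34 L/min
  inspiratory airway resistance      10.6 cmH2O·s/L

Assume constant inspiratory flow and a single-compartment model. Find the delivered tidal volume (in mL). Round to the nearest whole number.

489

Flow: 34 L/min ÷ 60 = 0.5667 L/s.
Total PEEP = 8 cmH2O (set 7 + intrinsic 1); this is the baseline alveolar pressure.
Equation of motion (constant flow): PIP = Vt/C + R·V̇ + PEEP.
Vt/C = PIP − R·V̇ − PEEP = 23 − 6.007 − 8 = 8.993 cmH2O.
Vt = C × 8.993 = 54.4 × 8.993 = 489.22 mL.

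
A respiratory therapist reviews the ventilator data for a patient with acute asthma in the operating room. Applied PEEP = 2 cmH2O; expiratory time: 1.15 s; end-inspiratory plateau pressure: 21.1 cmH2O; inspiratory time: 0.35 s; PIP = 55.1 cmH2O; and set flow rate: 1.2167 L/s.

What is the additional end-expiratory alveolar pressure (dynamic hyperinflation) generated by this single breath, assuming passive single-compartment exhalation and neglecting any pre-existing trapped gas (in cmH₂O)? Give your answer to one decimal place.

Vt = flow × Ti = 1.2167 L/s × 0.35 s × 1000 mL/L = 425.85 mL.
R = (PIP − Pplat)/V̇ = (55.1 − 21.1) / 1.2167 = 34.0/1.2167 = 27.944 cmH2O·s/L.
C = Vt/(Pplat − PEEP) = 425.85 / (21.1 − 2) = 425.85/19.1 = 22.296 mL/cmH2O.
τ = R × C = 27.944 × 0.0223 L/cmH2O = 0.6232 s.
Fraction remaining = e^(−Te/τ) = e^(−1.15/0.6232) = 0.158; trapped volume = 425.85 × 0.158 = 67.284 mL.
Additional alveolar pressure from trapping ≈ V_trapped / C = 67.284 / 22.296 = 3.018 cmH2O.

3.0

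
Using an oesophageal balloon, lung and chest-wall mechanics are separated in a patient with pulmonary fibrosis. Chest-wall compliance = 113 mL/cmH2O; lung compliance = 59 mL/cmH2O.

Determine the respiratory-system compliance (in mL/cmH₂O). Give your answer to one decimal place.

Lung and chest wall are elastances in series: 1/Crs = 1/CL + 1/Ccw.
1/Crs = 1/59 + 1/113 = 0.0258.
Crs = 38.76 mL/cmH2O.

38.8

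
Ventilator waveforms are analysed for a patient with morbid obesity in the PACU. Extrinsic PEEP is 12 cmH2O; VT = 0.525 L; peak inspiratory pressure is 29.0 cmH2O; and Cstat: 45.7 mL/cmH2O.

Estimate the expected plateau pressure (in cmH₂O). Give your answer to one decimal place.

Pplat = PEEP + Vt / Cstat = 12 + 525 / 45.7 = 12 + 11.488 = 23.488 cmH2O.

23.5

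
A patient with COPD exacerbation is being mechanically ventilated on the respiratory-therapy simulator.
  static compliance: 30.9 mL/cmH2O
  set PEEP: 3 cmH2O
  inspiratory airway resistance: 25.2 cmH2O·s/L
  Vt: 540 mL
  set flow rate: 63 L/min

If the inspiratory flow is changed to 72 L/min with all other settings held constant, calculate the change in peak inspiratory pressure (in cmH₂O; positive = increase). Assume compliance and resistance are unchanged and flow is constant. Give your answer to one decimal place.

3.8

Flow: 63 L/min ÷ 60 = 1.05 L/s.
New flow: 72 L/min ÷ 60 = 1.2 L/s.
PIP = Vt/C + R·V̇ + PEEP (constant-flow equation of motion).
Only the resistive term changes: ΔPIP = R × ΔV̇ = 25.2 × (1.2 − 1.05) = 25.2 × 0.15 = 3.78 cmH2O.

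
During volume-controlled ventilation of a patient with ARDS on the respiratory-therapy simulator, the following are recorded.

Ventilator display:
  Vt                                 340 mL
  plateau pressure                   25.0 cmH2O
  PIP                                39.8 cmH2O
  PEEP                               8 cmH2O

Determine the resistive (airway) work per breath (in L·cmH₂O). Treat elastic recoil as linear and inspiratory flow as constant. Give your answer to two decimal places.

With constant inspiratory flow the resistive pressure is constant at PIP − Pplat = 39.8 − 25.0 = 14.8 cmH2O, so resistive work = 14.8 × 0.340 = 5.032 L·cmH2O.

5.03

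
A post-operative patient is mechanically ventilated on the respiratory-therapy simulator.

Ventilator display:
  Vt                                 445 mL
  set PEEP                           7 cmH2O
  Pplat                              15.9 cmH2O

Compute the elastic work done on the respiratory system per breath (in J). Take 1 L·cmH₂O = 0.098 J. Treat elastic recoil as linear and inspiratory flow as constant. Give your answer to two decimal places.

Elastic work ≈ ½ × (Pplat − PEEP) × Vt = 0.5 × (15.9 − 7) × 0.445 L = 0.5 × 8.9 × 0.445 = 1.98 L·cmH2O.
× 0.098 J/(L·cmH2O) → 0.194 J.

0.19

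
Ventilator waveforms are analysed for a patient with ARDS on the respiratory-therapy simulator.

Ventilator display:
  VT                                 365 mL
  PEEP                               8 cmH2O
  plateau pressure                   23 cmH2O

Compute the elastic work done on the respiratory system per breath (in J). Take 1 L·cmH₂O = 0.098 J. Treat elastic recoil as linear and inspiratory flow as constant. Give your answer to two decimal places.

Elastic work ≈ ½ × (Pplat − PEEP) × Vt = 0.5 × (23 − 8) × 0.365 L = 0.5 × 15.0 × 0.365 = 2.738 L·cmH2O.
× 0.098 J/(L·cmH2O) → 0.2683 J.

0.27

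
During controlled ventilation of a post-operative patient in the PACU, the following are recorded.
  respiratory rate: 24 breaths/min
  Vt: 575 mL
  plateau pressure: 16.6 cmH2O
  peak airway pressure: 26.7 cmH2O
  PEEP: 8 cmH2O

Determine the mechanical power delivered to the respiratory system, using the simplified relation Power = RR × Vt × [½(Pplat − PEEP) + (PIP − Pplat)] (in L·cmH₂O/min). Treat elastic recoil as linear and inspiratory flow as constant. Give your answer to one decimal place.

198.7

Per-breath work = Vt × [½(Pplat−PEEP) + (PIP−Pplat)] = 0.575 × [0.5×8.6 + 10.1] = 0.575 × 14.4 = 8.28 L·cmH2O.
Power = 24 × 8.28 = 198.72 L·cmH2O/min.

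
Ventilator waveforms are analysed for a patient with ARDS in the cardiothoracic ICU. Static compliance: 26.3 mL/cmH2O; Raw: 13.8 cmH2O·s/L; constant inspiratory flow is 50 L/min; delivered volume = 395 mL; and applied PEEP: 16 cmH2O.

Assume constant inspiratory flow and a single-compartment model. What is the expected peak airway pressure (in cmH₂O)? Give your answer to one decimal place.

Flow: 50 L/min ÷ 60 = 0.8333 L/s.
Equation of motion (constant flow): PIP = Vt/C + R·V̇ + PEEP.
PIP = 395/26.3 + 13.8×0.8333 + 16 = 15.019 + 11.5 + 16 = 42.519 cmH2O.

42.5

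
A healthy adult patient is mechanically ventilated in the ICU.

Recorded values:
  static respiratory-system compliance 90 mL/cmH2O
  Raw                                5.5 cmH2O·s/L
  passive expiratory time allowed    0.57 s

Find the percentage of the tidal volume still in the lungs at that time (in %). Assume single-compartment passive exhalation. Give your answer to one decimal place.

31.6

τ = R × C = 5.5 × 90 mL/cmH2O = 5.5 × 0.090 L/cmH2O = 0.495 s.
Passive exhalation: V(t)/V₀ = e^(−t/τ) = e^(−0.57/0.495) = 0.3162.
Fraction remaining = 0.3162 → 31.62%.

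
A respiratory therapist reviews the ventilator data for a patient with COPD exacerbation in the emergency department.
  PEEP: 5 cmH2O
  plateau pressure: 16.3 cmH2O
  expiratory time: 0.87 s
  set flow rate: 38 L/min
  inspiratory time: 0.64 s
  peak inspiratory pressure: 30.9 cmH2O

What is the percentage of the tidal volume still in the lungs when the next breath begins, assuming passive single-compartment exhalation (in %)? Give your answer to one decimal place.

Flow: 38 L/min ÷ 60 = 0.6333 L/s.
Vt = flow × Ti = 0.6333 L/s × 0.64 s × 1000 mL/L = 405.31 mL.
R = (PIP − Pplat)/V̇ = (30.9 − 16.3) / 0.6333 = 14.6/0.6333 = 23.054 cmH2O·s/L.
C = Vt/(Pplat − PEEP) = 405.31 / (16.3 − 5) = 405.31/11.3 = 35.868 mL/cmH2O.
τ = R × C = 23.054 × 0.03587 L/cmH2O = 0.8269 s.
Fraction remaining at end-expiration = e^(−Te/τ) = e^(−0.87/0.8269) = 0.3492 → 34.92%.

34.9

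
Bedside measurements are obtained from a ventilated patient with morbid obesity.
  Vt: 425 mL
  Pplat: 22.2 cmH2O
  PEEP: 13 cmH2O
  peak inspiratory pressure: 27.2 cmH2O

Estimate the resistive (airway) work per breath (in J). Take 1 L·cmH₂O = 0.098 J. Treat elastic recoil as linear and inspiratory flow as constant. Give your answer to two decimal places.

0.21

With constant inspiratory flow the resistive pressure is constant at PIP − Pplat = 27.2 − 22.2 = 5.0 cmH2O, so resistive work = 5.0 × 0.425 = 2.125 L·cmH2O.
× 0.098 J/(L·cmH2O) → 0.2083 J.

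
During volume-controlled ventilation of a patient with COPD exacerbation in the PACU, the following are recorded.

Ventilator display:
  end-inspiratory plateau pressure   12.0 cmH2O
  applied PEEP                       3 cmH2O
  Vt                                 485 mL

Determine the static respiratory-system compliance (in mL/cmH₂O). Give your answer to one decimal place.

Cstat = Vt / (Pplat − PEEP) = 485 / (12.0 − 3) = 485 / 9.0 = 53.889 mL/cmH2O.

53.9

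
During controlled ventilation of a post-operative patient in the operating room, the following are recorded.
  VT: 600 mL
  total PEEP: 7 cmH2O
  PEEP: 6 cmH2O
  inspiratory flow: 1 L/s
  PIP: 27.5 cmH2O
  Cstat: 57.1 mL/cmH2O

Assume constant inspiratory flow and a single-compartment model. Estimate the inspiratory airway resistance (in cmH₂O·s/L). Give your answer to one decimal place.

10.0

Total PEEP = 7 cmH2O (set 6 + intrinsic 1); this is the baseline alveolar pressure.
Equation of motion (constant flow): PIP = Vt/C + R·V̇ + PEEP.
R·V̇ = PIP − Vt/C − PEEP = 27.5 − 600/57.1 − 7 = 27.5 − 10.508 − 7 = 9.992 cmH2O.
R = 9.992 / 1 = 9.992 cmH2O·s/L.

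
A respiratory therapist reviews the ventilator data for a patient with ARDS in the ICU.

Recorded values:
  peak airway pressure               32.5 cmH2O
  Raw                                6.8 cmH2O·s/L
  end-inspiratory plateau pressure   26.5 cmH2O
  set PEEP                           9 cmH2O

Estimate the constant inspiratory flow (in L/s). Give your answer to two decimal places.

0.88

flow = (PIP − Pplat) / Raw = 6.0 / 6.8 = 0.8824 L/s.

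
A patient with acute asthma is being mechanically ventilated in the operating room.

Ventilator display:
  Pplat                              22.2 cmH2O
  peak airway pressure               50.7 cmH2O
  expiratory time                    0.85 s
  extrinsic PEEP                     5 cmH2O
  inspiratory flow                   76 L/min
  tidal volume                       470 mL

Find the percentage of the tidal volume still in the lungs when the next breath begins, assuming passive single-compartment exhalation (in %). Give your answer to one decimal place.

Flow: 76 L/min ÷ 60 = 1.2667 L/s.
R = (PIP − Pplat)/V̇ = (50.7 − 22.2) / 1.2667 = 28.5/1.2667 = 22.499 cmH2O·s/L.
C = Vt/(Pplat − PEEP) = 470.0 / (22.2 − 5) = 470.0/17.2 = 27.326 mL/cmH2O.
τ = R × C = 22.499 × 0.02733 L/cmH2O = 0.6149 s.
Fraction remaining at end-expiration = e^(−Te/τ) = e^(−0.85/0.6149) = 0.251 → 25.1%.

25.1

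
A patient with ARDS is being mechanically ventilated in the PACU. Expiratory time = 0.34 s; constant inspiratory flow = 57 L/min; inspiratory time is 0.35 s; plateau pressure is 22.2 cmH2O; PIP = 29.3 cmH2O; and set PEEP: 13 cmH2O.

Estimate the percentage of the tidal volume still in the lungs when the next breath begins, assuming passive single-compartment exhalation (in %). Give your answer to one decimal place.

28.4

Flow: 57 L/min ÷ 60 = 0.95 L/s.
Vt = flow × Ti = 0.95 L/s × 0.35 s × 1000 mL/L = 332.5 mL.
R = (PIP − Pplat)/V̇ = (29.3 − 22.2) / 0.95 = 7.1/0.95 = 7.474 cmH2O·s/L.
C = Vt/(Pplat − PEEP) = 332.5 / (22.2 − 13) = 332.5/9.2 = 36.141 mL/cmH2O.
τ = R × C = 7.474 × 0.03614 L/cmH2O = 0.2701 s.
Fraction remaining at end-expiration = e^(−Te/τ) = e^(−0.34/0.2701) = 0.284 → 28.4%.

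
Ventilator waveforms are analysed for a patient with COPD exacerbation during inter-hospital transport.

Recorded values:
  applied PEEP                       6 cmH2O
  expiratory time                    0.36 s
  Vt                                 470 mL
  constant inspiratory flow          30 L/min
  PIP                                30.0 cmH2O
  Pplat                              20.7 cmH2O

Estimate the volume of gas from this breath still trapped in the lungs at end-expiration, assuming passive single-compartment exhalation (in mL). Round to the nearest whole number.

257

Flow: 30 L/min ÷ 60 = 0.5 L/s.
R = (PIP − Pplat)/V̇ = (30.0 − 20.7) / 0.5 = 9.3/0.5 = 18.6 cmH2O·s/L.
C = Vt/(Pplat − PEEP) = 470.0 / (20.7 − 6) = 470.0/14.7 = 31.973 mL/cmH2O.
τ = R × C = 18.6 × 0.03197 L/cmH2O = 0.5946 s.
Fraction remaining = e^(−Te/τ) = e^(−0.36/0.5946) = 0.5458.
Trapped volume = 470.0 × 0.5458 = 256.53 mL.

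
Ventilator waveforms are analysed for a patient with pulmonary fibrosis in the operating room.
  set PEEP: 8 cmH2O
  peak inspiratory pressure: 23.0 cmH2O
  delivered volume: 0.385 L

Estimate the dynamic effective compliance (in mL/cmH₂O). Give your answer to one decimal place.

25.7

Dynamic compliance = Vt / (PIP − PEEP) = 385 / (23.0 − 8) = 385 / 15.0 = 25.667 mL/cmH2O.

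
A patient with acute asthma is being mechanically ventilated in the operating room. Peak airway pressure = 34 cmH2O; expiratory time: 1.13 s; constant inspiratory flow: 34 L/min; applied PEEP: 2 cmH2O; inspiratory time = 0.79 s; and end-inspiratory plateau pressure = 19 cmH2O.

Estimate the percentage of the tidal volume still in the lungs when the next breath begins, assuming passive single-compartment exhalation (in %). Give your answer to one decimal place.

19.8

Flow: 34 L/min ÷ 60 = 0.5667 L/s.
Vt = flow × Ti = 0.5667 L/s × 0.79 s × 1000 mL/L = 447.69 mL.
R = (PIP − Pplat)/V̇ = (34 − 19) / 0.5667 = 15.0/0.5667 = 26.469 cmH2O·s/L.
C = Vt/(Pplat − PEEP) = 447.69 / (19 − 2) = 447.69/17.0 = 26.335 mL/cmH2O.
τ = R × C = 26.469 × 0.02634 L/cmH2O = 0.6972 s.
Fraction remaining at end-expiration = e^(−Te/τ) = e^(−1.13/0.6972) = 0.1977 → 19.77%.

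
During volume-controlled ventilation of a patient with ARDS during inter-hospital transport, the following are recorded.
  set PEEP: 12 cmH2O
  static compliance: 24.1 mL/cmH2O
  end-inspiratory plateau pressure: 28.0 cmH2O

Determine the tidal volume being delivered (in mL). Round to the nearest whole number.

386

Vt = Cstat × (Pplat − PEEP) = 24.1 × (28.0 − 12) = 24.1 × 16.0 = 385.6 mL.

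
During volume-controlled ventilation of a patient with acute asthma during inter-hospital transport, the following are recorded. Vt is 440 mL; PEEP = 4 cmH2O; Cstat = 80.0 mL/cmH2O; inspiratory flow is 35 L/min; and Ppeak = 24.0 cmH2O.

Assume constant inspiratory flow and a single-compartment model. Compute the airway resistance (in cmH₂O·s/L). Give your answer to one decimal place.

24.9

Flow: 35 L/min ÷ 60 = 0.5833 L/s.
Equation of motion (constant flow): PIP = Vt/C + R·V̇ + PEEP.
R·V̇ = PIP − Vt/C − PEEP = 24.0 − 440/80.0 − 4 = 24.0 − 5.5 − 4 = 14.5 cmH2O.
R = 14.5 / 0.5833 = 24.859 cmH2O·s/L.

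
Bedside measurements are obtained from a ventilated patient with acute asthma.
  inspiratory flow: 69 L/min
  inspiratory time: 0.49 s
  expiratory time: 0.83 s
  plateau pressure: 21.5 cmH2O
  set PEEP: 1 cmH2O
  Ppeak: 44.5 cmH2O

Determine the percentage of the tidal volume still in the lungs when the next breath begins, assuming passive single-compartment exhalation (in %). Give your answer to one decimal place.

Flow: 69 L/min ÷ 60 = 1.15 L/s.
Vt = flow × Ti = 1.15 L/s × 0.49 s × 1000 mL/L = 563.5 mL.
R = (PIP − Pplat)/V̇ = (44.5 − 21.5) / 1.15 = 23.0/1.15 = 20.0 cmH2O·s/L.
C = Vt/(Pplat − PEEP) = 563.5 / (21.5 − 1) = 563.5/20.5 = 27.488 mL/cmH2O.
τ = R × C = 20.0 × 0.02749 L/cmH2O = 0.5498 s.
Fraction remaining at end-expiration = e^(−Te/τ) = e^(−0.83/0.5498) = 0.221 → 22.1%.

22.1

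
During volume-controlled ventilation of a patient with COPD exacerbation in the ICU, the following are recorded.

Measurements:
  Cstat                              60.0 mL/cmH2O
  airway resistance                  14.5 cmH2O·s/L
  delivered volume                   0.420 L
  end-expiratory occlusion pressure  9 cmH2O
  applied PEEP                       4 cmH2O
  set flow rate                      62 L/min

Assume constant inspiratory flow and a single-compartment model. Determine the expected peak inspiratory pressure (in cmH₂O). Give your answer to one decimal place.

Flow: 62 L/min ÷ 60 = 1.0333 L/s.
Total PEEP = 9 cmH2O (set 4 + intrinsic 5); this is the baseline alveolar pressure.
Equation of motion (constant flow): PIP = Vt/C + R·V̇ + PEEP.
PIP = 420/60.0 + 14.5×1.0333 + 9 = 7.0 + 14.983 + 9 = 30.983 cmH2O.

31.0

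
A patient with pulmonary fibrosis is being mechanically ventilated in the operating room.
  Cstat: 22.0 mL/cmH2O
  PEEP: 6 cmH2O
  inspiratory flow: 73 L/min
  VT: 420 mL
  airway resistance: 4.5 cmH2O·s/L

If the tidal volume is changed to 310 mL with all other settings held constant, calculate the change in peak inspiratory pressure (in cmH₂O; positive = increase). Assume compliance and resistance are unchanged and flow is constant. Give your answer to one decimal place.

-5.0

PIP = Vt/C + R·V̇ + PEEP (constant-flow equation of motion).
Only the elastic term changes: ΔPIP = ΔVt / C = (310 − 420) / 22.0 = -5.0 cmH2O.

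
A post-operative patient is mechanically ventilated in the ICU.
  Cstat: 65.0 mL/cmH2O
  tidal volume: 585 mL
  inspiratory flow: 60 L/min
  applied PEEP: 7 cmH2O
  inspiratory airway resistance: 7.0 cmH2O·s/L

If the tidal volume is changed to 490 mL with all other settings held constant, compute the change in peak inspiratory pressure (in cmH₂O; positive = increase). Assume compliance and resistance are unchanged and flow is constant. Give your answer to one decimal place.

-1.5

PIP = Vt/C + R·V̇ + PEEP (constant-flow equation of motion).
Only the elastic term changes: ΔPIP = ΔVt / C = (490 − 585) / 65.0 = -1.462 cmH2O.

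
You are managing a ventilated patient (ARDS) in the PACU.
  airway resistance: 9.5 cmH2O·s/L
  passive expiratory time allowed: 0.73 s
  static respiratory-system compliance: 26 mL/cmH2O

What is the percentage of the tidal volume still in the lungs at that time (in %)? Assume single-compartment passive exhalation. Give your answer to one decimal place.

τ = R × C = 9.5 × 26 mL/cmH2O = 9.5 × 0.026 L/cmH2O = 0.247 s.
Passive exhalation: V(t)/V₀ = e^(−t/τ) = e^(−0.73/0.247) = 0.05205.
Fraction remaining = 0.05205 → 5.205%.

5.2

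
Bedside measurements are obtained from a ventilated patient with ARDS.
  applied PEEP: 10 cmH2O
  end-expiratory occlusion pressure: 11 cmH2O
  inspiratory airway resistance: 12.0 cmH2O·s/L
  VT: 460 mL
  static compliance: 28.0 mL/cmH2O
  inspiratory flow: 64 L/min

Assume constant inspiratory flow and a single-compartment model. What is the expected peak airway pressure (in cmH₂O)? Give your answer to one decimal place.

Flow: 64 L/min ÷ 60 = 1.0667 L/s.
Total PEEP = 11 cmH2O (set 10 + intrinsic 1); this is the baseline alveolar pressure.
Equation of motion (constant flow): PIP = Vt/C + R·V̇ + PEEP.
PIP = 460/28.0 + 12.0×1.0667 + 11 = 16.429 + 12.8 + 11 = 40.229 cmH2O.

40.2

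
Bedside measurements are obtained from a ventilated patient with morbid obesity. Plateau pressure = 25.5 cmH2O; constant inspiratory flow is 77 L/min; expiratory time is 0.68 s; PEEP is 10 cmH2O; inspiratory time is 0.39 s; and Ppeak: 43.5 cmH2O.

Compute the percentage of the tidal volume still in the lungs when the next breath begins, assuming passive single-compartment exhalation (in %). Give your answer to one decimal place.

22.3

Flow: 77 L/min ÷ 60 = 1.2833 L/s.
Vt = flow × Ti = 1.2833 L/s × 0.39 s × 1000 mL/L = 500.49 mL.
R = (PIP − Pplat)/V̇ = (43.5 − 25.5) / 1.2833 = 18.0/1.2833 = 14.026 cmH2O·s/L.
C = Vt/(Pplat − PEEP) = 500.49 / (25.5 − 10) = 500.49/15.5 = 32.29 mL/cmH2O.
τ = R × C = 14.026 × 0.03229 L/cmH2O = 0.4529 s.
Fraction remaining at end-expiration = e^(−Te/τ) = e^(−0.68/0.4529) = 0.2228 → 22.28%.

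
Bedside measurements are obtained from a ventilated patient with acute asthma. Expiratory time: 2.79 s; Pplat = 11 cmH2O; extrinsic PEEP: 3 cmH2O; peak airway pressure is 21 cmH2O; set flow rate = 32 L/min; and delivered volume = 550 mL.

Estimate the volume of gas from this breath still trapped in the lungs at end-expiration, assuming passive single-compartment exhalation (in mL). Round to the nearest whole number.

Flow: 32 L/min ÷ 60 = 0.5333 L/s.
R = (PIP − Pplat)/V̇ = (21 − 11) / 0.5333 = 10.0/0.5333 = 18.751 cmH2O·s/L.
C = Vt/(Pplat − PEEP) = 550.0 / (11 − 3) = 550.0/8.0 = 68.75 mL/cmH2O.
τ = R × C = 18.751 × 0.06875 L/cmH2O = 1.289 s.
Fraction remaining = e^(−Te/τ) = e^(−2.79/1.289) = 0.1148.
Trapped volume = 550.0 × 0.1148 = 63.14 mL.

63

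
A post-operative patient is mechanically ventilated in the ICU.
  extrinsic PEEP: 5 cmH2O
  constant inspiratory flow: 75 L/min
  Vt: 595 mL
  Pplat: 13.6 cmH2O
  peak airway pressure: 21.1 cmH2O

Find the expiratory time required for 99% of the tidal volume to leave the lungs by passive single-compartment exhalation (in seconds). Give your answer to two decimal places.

1.91

Flow: 75 L/min ÷ 60 = 1.25 L/s.
R = (PIP − Pplat)/V̇ = (21.1 − 13.6) / 1.25 = 7.5/1.25 = 6.0 cmH2O·s/L.
C = Vt/(Pplat − PEEP) = 595.0 / (13.6 − 5) = 595.0/8.6 = 69.186 mL/cmH2O.
τ = R × C = 6.0 × 0.06919 L/cmH2O = 0.4151 s.
t = −τ·ln(1 − 0.99) = −0.4151·ln(0.01) = 1.912 s.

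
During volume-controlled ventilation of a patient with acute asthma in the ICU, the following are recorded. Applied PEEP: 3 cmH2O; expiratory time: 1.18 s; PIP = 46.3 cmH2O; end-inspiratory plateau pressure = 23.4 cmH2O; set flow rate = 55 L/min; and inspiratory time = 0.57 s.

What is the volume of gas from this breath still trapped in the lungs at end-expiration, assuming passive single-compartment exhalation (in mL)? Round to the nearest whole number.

83

Flow: 55 L/min ÷ 60 = 0.9167 L/s.
Vt = flow × Ti = 0.9167 L/s × 0.57 s × 1000 mL/L = 522.52 mL.
R = (PIP − Pplat)/V̇ = (46.3 − 23.4) / 0.9167 = 22.9/0.9167 = 24.981 cmH2O·s/L.
C = Vt/(Pplat − PEEP) = 522.52 / (23.4 − 3) = 522.52/20.4 = 25.614 mL/cmH2O.
τ = R × C = 24.981 × 0.02561 L/cmH2O = 0.6398 s.
Fraction remaining = e^(−Te/τ) = e^(−1.18/0.6398) = 0.1581.
Trapped volume = 522.52 × 0.1581 = 82.61 mL.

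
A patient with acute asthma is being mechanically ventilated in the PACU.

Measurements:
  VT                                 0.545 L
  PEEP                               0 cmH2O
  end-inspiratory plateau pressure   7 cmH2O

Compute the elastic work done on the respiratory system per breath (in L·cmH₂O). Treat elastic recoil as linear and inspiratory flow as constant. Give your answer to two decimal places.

Elastic work ≈ ½ × (Pplat − PEEP) × Vt = 0.5 × (7 − 0) × 0.545 L = 0.5 × 7.0 × 0.545 = 1.908 L·cmH2O.

1.91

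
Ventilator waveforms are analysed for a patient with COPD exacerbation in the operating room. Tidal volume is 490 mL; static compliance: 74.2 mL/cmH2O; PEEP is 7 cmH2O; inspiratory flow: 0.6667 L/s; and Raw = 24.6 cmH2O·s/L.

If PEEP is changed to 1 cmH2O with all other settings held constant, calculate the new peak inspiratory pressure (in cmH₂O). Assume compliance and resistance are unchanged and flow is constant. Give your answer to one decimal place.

24.0

PIP = Vt/C + R·V̇ + PEEP (constant-flow equation of motion).
Only the baseline term changes: ΔPIP = ΔPEEP = 1 − 7 = -6.0 cmH2O.
Original PIP = 490/74.2 + 24.6×0.6667 + 7 = 30.005 cmH2O; new PIP = 30.005 + (-6.0) = 24.005 cmH2O.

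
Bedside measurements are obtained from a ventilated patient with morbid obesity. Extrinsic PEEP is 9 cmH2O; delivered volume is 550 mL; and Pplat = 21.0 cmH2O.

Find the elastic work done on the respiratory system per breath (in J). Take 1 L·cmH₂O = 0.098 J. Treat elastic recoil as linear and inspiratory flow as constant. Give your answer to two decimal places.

Elastic work ≈ ½ × (Pplat − PEEP) × Vt = 0.5 × (21.0 − 9) × 0.550 L = 0.5 × 12.0 × 0.550 = 3.3 L·cmH2O.
× 0.098 J/(L·cmH2O) → 0.3234 J.

0.32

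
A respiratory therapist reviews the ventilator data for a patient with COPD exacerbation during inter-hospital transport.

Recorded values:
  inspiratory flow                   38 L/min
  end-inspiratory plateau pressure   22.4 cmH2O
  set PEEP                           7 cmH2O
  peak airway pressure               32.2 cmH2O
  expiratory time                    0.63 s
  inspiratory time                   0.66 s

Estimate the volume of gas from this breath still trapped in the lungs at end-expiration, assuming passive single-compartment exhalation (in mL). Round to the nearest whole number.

93

Flow: 38 L/min ÷ 60 = 0.6333 L/s.
Vt = flow × Ti = 0.6333 L/s × 0.66 s × 1000 mL/L = 417.98 mL.
R = (PIP − Pplat)/V̇ = (32.2 − 22.4) / 0.6333 = 9.8/0.6333 = 15.474 cmH2O·s/L.
C = Vt/(Pplat − PEEP) = 417.98 / (22.4 − 7) = 417.98/15.4 = 27.142 mL/cmH2O.
τ = R × C = 15.474 × 0.02714 L/cmH2O = 0.42 s.
Fraction remaining = e^(−Te/τ) = e^(−0.63/0.42) = 0.2231.
Trapped volume = 417.98 × 0.2231 = 93.251 mL.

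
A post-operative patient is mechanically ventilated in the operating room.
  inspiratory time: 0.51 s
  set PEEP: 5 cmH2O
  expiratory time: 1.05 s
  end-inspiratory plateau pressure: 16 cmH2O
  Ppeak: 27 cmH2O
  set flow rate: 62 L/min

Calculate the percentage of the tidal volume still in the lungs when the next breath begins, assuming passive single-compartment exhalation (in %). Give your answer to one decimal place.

12.8

Flow: 62 L/min ÷ 60 = 1.0333 L/s.
Vt = flow × Ti = 1.0333 L/s × 0.51 s × 1000 mL/L = 526.98 mL.
R = (PIP − Pplat)/V̇ = (27 − 16) / 1.0333 = 11.0/1.0333 = 10.646 cmH2O·s/L.
C = Vt/(Pplat − PEEP) = 526.98 / (16 − 5) = 526.98/11.0 = 47.907 mL/cmH2O.
τ = R × C = 10.646 × 0.04791 L/cmH2O = 0.51 s.
Fraction remaining at end-expiration = e^(−Te/τ) = e^(−1.05/0.51) = 0.1276 → 12.76%.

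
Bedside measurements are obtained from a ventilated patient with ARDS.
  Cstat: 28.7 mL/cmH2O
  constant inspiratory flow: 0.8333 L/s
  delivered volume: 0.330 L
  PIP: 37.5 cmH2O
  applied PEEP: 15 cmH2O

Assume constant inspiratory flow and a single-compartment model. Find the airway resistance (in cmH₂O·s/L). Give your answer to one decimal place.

Equation of motion (constant flow): PIP = Vt/C + R·V̇ + PEEP.
R·V̇ = PIP − Vt/C − PEEP = 37.5 − 330/28.7 − 15 = 37.5 − 11.498 − 15 = 11.002 cmH2O.
R = 11.002 / 0.8333 = 13.203 cmH2O·s/L.

13.2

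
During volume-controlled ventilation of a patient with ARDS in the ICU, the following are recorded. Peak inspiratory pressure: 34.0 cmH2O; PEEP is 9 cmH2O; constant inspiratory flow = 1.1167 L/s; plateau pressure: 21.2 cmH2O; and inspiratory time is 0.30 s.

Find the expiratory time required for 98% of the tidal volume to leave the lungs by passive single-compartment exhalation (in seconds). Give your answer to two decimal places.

1.23

Vt = flow × Ti = 1.1167 L/s × 0.30 s × 1000 mL/L = 335.01 mL.
R = (PIP − Pplat)/V̇ = (34.0 − 21.2) / 1.1167 = 12.8/1.1167 = 11.462 cmH2O·s/L.
C = Vt/(Pplat − PEEP) = 335.01 / (21.2 − 9) = 335.01/12.2 = 27.46 mL/cmH2O.
τ = R × C = 11.462 × 0.02746 L/cmH2O = 0.3147 s.
t = −τ·ln(1 − 0.98) = −0.3147·ln(0.02) = 1.231 s.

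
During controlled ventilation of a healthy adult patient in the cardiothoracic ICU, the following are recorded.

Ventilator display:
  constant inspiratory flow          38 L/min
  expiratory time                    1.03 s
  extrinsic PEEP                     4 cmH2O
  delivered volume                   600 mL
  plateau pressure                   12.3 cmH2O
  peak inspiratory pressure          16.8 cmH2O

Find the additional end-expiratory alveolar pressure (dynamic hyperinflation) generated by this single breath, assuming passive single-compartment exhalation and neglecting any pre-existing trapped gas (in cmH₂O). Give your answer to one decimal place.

Flow: 38 L/min ÷ 60 = 0.6333 L/s.
R = (PIP − Pplat)/V̇ = (16.8 − 12.3) / 0.6333 = 4.5/0.6333 = 7.106 cmH2O·s/L.
C = Vt/(Pplat − PEEP) = 600.0 / (12.3 − 4) = 600.0/8.3 = 72.289 mL/cmH2O.
τ = R × C = 7.106 × 0.07229 L/cmH2O = 0.5137 s.
Fraction remaining = e^(−Te/τ) = e^(−1.03/0.5137) = 0.1347; trapped volume = 600.0 × 0.1347 = 80.82 mL.
Additional alveolar pressure from trapping ≈ V_trapped / C = 80.82 / 72.289 = 1.118 cmH2O.

1.1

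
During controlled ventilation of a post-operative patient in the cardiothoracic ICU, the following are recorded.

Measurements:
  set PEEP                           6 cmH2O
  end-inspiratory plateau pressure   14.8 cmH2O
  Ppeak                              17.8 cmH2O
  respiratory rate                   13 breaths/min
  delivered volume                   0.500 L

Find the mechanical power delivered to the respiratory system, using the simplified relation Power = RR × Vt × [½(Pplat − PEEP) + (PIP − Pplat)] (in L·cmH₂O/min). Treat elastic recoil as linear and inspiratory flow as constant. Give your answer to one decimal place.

48.1

Per-breath work = Vt × [½(Pplat−PEEP) + (PIP−Pplat)] = 0.500 × [0.5×8.8 + 3.0] = 0.500 × 7.4 = 3.7 L·cmH2O.
Power = 13 × 3.7 = 48.1 L·cmH2O/min.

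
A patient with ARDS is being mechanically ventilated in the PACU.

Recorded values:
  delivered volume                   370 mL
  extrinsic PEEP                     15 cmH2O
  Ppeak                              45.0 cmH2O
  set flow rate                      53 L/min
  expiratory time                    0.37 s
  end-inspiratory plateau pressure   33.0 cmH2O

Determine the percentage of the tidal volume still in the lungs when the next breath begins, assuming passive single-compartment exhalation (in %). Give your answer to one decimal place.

26.6

Flow: 53 L/min ÷ 60 = 0.8833 L/s.
R = (PIP − Pplat)/V̇ = (45.0 − 33.0) / 0.8833 = 12.0/0.8833 = 13.585 cmH2O·s/L.
C = Vt/(Pplat − PEEP) = 370.0 / (33.0 − 15) = 370.0/18.0 = 20.556 mL/cmH2O.
τ = R × C = 13.585 × 0.02056 L/cmH2O = 0.2793 s.
Fraction remaining at end-expiration = e^(−Te/τ) = e^(−0.37/0.2793) = 0.2659 → 26.59%.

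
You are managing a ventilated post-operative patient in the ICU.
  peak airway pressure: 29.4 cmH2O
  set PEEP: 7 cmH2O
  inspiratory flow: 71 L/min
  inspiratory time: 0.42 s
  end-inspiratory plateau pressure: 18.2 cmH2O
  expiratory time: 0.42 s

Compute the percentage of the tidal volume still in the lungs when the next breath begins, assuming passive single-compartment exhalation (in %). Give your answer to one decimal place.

Flow: 71 L/min ÷ 60 = 1.1833 L/s.
Vt = flow × Ti = 1.1833 L/s × 0.42 s × 1000 mL/L = 496.99 mL.
R = (PIP − Pplat)/V̇ = (29.4 − 18.2) / 1.1833 = 11.2/1.1833 = 9.465 cmH2O·s/L.
C = Vt/(Pplat − PEEP) = 496.99 / (18.2 − 7) = 496.99/11.2 = 44.374 mL/cmH2O.
τ = R × C = 9.465 × 0.04437 L/cmH2O = 0.42 s.
Fraction remaining at end-expiration = e^(−Te/τ) = e^(−0.42/0.42) = 0.3679 → 36.79%.

36.8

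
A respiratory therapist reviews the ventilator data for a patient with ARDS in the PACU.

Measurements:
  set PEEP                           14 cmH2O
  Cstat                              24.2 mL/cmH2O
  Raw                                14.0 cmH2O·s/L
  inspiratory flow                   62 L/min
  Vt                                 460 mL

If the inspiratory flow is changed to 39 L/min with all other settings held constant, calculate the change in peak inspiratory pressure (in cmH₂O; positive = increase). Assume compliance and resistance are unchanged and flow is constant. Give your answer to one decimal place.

-5.4

Flow: 62 L/min ÷ 60 = 1.0333 L/s.
New flow: 39 L/min ÷ 60 = 0.65 L/s.
PIP = Vt/C + R·V̇ + PEEP (constant-flow equation of motion).
Only the resistive term changes: ΔPIP = R × ΔV̇ = 14.0 × (0.65 − 1.0333) = 14.0 × -0.3833 = -5.366 cmH2O.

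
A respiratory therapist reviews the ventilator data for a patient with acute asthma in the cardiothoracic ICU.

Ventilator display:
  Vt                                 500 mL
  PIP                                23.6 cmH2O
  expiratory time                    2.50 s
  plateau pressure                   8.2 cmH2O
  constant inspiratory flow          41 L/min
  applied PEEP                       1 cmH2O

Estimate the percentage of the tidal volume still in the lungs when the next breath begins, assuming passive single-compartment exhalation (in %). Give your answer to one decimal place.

Flow: 41 L/min ÷ 60 = 0.6833 L/s.
R = (PIP − Pplat)/V̇ = (23.6 − 8.2) / 0.6833 = 15.4/0.6833 = 22.538 cmH2O·s/L.
C = Vt/(Pplat − PEEP) = 500.0 / (8.2 − 1) = 500.0/7.2 = 69.444 mL/cmH2O.
τ = R × C = 22.538 × 0.06944 L/cmH2O = 1.565 s.
Fraction remaining at end-expiration = e^(−Te/τ) = e^(−2.50/1.565) = 0.2024 → 20.24%.

20.2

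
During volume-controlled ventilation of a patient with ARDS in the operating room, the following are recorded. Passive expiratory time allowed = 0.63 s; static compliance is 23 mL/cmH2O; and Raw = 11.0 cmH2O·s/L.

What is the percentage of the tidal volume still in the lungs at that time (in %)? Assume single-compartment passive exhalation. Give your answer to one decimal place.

8.3

τ = R × C = 11.0 × 23 mL/cmH2O = 11.0 × 0.023 L/cmH2O = 0.253 s.
Passive exhalation: V(t)/V₀ = e^(−t/τ) = e^(−0.63/0.253) = 0.0829.
Fraction remaining = 0.0829 → 8.29%.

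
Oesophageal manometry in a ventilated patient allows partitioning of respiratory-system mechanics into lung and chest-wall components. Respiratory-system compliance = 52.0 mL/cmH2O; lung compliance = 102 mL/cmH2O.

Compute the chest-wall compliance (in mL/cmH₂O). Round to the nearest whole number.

1/Ccw = 1/Crs − 1/CL.
1/Ccw = 1/52.0 − 1/102 = 0.009427.
Ccw = 106.08 mL/cmH2O.

106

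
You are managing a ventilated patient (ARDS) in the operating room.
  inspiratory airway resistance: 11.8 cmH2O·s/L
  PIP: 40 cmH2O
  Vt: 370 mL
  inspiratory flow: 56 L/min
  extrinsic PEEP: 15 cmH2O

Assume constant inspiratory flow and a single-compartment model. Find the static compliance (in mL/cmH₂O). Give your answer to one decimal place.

Flow: 56 L/min ÷ 60 = 0.9333 L/s.
Equation of motion (constant flow): PIP = Vt/C + R·V̇ + PEEP.
Vt/C = PIP − R·V̇ − PEEP = 40 − 11.8×0.9333 − 15 = 40 − 11.013 − 15 = 13.987 cmH2O.
C = Vt / 13.987 = 370 / 13.987 = 26.453 mL/cmH2O.

26.5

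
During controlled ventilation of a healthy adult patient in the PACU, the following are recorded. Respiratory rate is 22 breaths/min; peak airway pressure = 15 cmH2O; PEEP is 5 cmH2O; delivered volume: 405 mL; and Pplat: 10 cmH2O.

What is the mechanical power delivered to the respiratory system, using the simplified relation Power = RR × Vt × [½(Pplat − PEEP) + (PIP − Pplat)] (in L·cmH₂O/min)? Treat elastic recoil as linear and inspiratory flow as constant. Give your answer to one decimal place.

Per-breath work = Vt × [½(Pplat−PEEP) + (PIP−Pplat)] = 0.405 × [0.5×5.0 + 5.0] = 0.405 × 7.5 = 3.038 L·cmH2O.
Power = 22 × 3.038 = 66.836 L·cmH2O/min.

66.8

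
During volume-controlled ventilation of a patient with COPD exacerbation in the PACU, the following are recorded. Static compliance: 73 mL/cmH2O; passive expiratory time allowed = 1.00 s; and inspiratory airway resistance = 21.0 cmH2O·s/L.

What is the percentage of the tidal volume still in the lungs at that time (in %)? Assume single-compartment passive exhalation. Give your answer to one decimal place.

τ = R × C = 21.0 × 73 mL/cmH2O = 21.0 × 0.073 L/cmH2O = 1.533 s.
Passive exhalation: V(t)/V₀ = e^(−t/τ) = e^(−1.00/1.533) = 0.5208.
Fraction remaining = 0.5208 → 52.08%.

52.1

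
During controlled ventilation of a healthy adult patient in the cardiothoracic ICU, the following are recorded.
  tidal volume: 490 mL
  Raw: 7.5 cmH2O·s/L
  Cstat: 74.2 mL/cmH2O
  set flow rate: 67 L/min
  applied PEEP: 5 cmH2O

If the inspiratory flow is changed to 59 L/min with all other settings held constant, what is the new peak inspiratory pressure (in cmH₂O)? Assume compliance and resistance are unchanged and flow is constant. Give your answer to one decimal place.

Flow: 67 L/min ÷ 60 = 1.1167 L/s.
New flow: 59 L/min ÷ 60 = 0.9833 L/s.
PIP = Vt/C + R·V̇ + PEEP (constant-flow equation of motion).
Only the resistive term changes: ΔPIP = R × ΔV̇ = 7.5 × (0.9833 − 1.1167) = 7.5 × -0.1334 = -1.001 cmH2O.
Original PIP = 490/74.2 + 7.5×1.1167 + 5 = 19.979 cmH2O; new PIP = 19.979 + (-1.001) = 18.978 cmH2O.

19.0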